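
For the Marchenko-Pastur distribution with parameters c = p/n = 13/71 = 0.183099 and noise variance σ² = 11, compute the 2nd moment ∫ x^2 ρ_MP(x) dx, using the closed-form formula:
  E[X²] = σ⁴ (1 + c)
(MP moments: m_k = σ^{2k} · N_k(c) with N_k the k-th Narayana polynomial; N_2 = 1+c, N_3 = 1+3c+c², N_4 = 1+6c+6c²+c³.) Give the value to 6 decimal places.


E[X²] = σ⁴ (1 + c) (second MP moment). With σ² = 11 (so σ⁴ = 121) and c = 13/71 = 0.183099: E[X²] = 121 · (1 + 0.183099) = 121 · 1.183099.

So E[X^2] = 143.154930.


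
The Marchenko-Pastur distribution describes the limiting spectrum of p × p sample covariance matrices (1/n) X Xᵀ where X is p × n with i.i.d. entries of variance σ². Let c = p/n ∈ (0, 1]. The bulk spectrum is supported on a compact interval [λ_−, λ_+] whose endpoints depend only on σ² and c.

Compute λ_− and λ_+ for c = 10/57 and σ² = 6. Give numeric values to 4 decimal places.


c = 10/57 = 0.175439; √c = 0.418854.
λ_− = σ² (1 − √c)² = 6 · (1 − 0.418854)² = 6 · (0.581146)² = 2.026385.
λ_+ = σ² (1 + √c)² = 6 · (1 + 0.418854)² = 6 · (1.418854)² = 12.078878.

Rounded to 4 decimal places: λ_− ≈ 2.0264, λ_+ ≈ 12.0789.


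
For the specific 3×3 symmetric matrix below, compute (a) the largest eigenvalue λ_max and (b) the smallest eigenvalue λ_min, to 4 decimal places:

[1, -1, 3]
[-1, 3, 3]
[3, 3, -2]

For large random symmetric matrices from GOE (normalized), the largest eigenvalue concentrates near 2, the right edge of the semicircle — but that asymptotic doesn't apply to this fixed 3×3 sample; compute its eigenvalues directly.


Since M is real symmetric, all three eigenvalues are real; they are the roots of det(λI − M) = λ³ − (tr M) λ² + s λ − det M, where s is the sum of the principal 2×2 minors.
tr M = 1 + 3 + (-2) = 2.
s = (1·3 − (-1)²) + (1·(-2) − 3²) + (3·(-2) − 3²) = 2 + (-11) + (-15) = -24.
det M (expand along row 1) = 1·(-15) − (-1)·(-7) + 3·(-12) = -58.
Characteristic polynomial: λ³ − 2λ² − 24λ + 58 = 0.
Substitute λ = y + (tr M)/3 = y + 0.666667 to remove the quadratic term: y³ + p·y + q = 0 with p = s − (tr M)²/3 = -25.333333 and q = −2(tr M)³/27 + (tr M)·s/3 − det M = 41.407407.
Three real roots ⇒ use the trigonometric (Viète) form: r = 2√(−p/3) = 5.811865, φ = arccos(3q/(p·r)) = arccos(-0.843707) = 2.574947 rad.
y_k = r·cos(φ/3 − 2πk/3) for k = 0, 1, 2 gives y = 3.799291, 1.909209, -5.708500.
λ_k = y_k + 0.666667 gives λ = 4.4660, 2.5759, -5.0418 (check: the sum is 2.0000 = tr M).

Hence λ_max = 4.4660 and λ_min = -5.0418.


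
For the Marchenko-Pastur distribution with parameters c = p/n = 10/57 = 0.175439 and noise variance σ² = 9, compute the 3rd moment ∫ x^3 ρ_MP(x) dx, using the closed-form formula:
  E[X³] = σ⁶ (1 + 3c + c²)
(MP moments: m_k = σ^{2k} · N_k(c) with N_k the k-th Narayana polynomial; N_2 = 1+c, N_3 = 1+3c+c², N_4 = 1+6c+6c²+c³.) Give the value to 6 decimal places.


E[X³] = σ⁶ (1 + 3c + c²) (third MP moment). With σ² = 9 (so σ⁶ = 729) and c = 10/57 = 0.175439: E[X³] = 729 · (1 + 3·0.175439 + (0.175439)²) = 729 · 1.557094.

So E[X^3] = 1135.121884.


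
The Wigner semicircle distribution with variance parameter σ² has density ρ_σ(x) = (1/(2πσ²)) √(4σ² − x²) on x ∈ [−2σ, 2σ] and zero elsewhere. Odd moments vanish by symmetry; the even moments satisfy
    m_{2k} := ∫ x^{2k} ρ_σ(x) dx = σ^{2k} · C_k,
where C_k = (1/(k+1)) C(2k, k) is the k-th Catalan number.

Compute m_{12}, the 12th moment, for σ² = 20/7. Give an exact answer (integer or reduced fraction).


By the scaled semicircle moment identity, m_{2k} = σ^{2k} · C_k with k = 6.
C_6 = (1/(k+1)) · C(2k, k) = (1/7) · C(12, 6) = (1/7) · 924 = 132.
σ^{2k} = (σ²)^k = (20/7)^6 = 64000000/117649.

Therefore m_{12} = σ^{12} · C_6 = (64000000/117649) · 132 = 8448000000/117649.


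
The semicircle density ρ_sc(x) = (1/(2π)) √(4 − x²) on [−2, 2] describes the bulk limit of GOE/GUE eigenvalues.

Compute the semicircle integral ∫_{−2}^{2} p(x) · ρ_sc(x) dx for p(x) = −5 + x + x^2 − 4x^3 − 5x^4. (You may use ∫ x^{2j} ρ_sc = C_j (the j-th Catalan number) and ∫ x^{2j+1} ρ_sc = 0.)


Write p(x) = Σ a_i x^i, split into monomials and integrate each against ρ_sc separately.
Using ∫ x^{2j} ρ_sc = C_j = (1/(j+1)) C(2j, j) (Catalan numbers) and ∫ x^{2j+1} ρ_sc = 0 (odd monomials vanish by symmetry):
  i = 0 (even): a_0 · C_{0} = -5 · 1 = -5
  i = 1 (odd): ∫ x^1 ρ_sc = 0 (vanishes)
  i = 2 (even): a_2 · C_{1} = 1 · 1 = 1
  i = 3 (odd): ∫ x^3 ρ_sc = 0 (vanishes)
  i = 4 (even): a_4 · C_{2} = -5 · 2 = -10

Summing the contributions: ∫_{−2}^{2} p(x) ρ_sc(x) dx = (-5) + 1 + (-10) = -14.


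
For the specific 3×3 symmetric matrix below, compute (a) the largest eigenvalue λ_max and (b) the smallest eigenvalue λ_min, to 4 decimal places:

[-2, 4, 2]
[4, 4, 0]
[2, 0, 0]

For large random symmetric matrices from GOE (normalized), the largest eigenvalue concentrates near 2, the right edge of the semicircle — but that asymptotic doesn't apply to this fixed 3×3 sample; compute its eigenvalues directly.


Since M is real symmetric, all three eigenvalues are real; they are the roots of det(λI − M) = λ³ − (tr M) λ² + s λ − det M, where s is the sum of the principal 2×2 minors.
tr M = -2 + 4 + 0 = 2.
s = ((-2)·4 − 4²) + ((-2)·0 − 2²) + (4·0 − 0²) = -24 + (-4) + 0 = -28.
det M (expand along row 1) = (-2)·0 − 4·0 + 2·(-8) = -16.
Characteristic polynomial: λ³ − 2λ² − 28λ + 16 = 0.
Substitute λ = y + (tr M)/3 = y + 0.666667 to remove the quadratic term: y³ + p·y + q = 0 with p = s − (tr M)²/3 = -29.333333 and q = −2(tr M)³/27 + (tr M)·s/3 − det M = -3.259259.
Three real roots ⇒ use the trigonometric (Viète) form: r = 2√(−p/3) = 6.253888, φ = arccos(3q/(p·r)) = arccos(0.053300) = 1.517471 rad.
y_k = r·cos(φ/3 − 2πk/3) for k = 0, 1, 2 gives y = 5.470749, -0.111158, -5.359591.
λ_k = y_k + 0.666667 gives λ = 6.1374, 0.5555, -4.6929 (check: the sum is 2.0000 = tr M).

Hence λ_max = 6.1374 and λ_min = -4.6929.


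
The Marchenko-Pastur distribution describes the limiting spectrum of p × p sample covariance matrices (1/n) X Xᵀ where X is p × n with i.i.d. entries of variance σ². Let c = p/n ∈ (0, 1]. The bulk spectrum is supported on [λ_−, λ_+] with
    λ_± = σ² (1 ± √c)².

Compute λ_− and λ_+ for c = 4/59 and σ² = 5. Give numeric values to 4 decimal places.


c = 4/59 = 0.067797; √c = 0.260378.
λ_− = σ² (1 − √c)² = 5 · (1 − 0.260378)² = 5 · (0.739622)² = 2.735205.
λ_+ = σ² (1 + √c)² = 5 · (1 + 0.260378)² = 5 · (1.260378)² = 7.942761.

Rounded to 4 decimal places: λ_− ≈ 2.7352, λ_+ ≈ 7.9428.


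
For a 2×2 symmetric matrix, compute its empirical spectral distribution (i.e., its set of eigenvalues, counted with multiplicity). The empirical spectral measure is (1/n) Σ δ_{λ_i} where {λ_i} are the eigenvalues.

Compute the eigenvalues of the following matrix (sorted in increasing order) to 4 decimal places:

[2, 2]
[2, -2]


Since M is real symmetric, both eigenvalues are real; they are the roots of det(λI − M) = λ² − (tr M) λ + det M.
tr M = 2 + (-2) = 0.
det M = 2·(-2) − 2² = -4 − 4 = -8.
Characteristic polynomial: λ² − 8 = 0.
Discriminant Δ = (tr M)² − 4·det M = 0 − (-32) = 32; √Δ = 5.656854.
λ = (tr M ± √Δ)/2 = (0 ± 5.656854)/2, giving (tr M − √Δ)/2 = -2.8284 and (tr M + √Δ)/2 = 2.8284.

Eigenvalues sorted in increasing order: [-2.8284, 2.8284].


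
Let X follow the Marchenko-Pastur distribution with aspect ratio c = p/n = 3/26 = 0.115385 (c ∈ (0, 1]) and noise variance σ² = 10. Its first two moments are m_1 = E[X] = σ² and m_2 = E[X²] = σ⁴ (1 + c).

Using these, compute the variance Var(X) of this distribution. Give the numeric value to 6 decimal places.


m_1 = E[X] = σ² = 10, so m_1² = 100.
m_2 = E[X²] = σ⁴ (1 + c) = 100 · (1 + 0.115385) = 100 · 1.115385 = 111.538462.
(Note m_2 − m_1² simplifies to c · σ⁴ = 0.115385 · 100.)

Var(X) = m_2 − m_1² = 111.538462 − 100 = 11.538462.


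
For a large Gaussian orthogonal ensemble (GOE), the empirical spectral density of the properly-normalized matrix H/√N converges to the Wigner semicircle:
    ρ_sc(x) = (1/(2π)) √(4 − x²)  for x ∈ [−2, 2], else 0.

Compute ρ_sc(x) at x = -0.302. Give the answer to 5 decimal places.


ρ_sc(x) = (1/(2π)) √(4 − x²). With x = -0.302:
  4 − x² = 4 − (-0.302)² = 4 − 0.091204 = 3.908796.
  √(4 − x²) = 1.977068.
  1/(2π) = 0.159155.
  ρ_sc(-0.302) = 0.159155 · 1.977068 = 0.314660.

Rounded to 5 decimal places: ρ_sc(-0.302) ≈ 0.31466.


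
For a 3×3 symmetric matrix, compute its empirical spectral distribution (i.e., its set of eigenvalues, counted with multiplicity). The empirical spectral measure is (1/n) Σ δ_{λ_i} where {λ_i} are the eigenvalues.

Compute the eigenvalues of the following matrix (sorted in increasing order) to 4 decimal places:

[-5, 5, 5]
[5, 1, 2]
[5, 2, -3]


Since M is real symmetric, all three eigenvalues are real; they are the roots of det(λI − M) = λ³ − (tr M) λ² + s λ − det M, where s is the sum of the principal 2×2 minors.
tr M = -5 + 1 + (-3) = -7.
s = ((-5)·1 − 5²) + ((-5)·(-3) − 5²) + (1·(-3) − 2²) = -30 + (-10) + (-7) = -47.
det M (expand along row 1) = (-5)·(-7) − 5·(-25) + 5·5 = 185.
Characteristic polynomial: λ³ + 7λ² − 47λ − 185 = 0.
Substitute λ = y + (tr M)/3 = y − 2.333333 to remove the quadratic term: y³ + p·y + q = 0 with p = s − (tr M)²/3 = -63.333333 and q = −2(tr M)³/27 + (tr M)·s/3 − det M = -49.925926.
Three real roots ⇒ use the trigonometric (Viète) form: r = 2√(−p/3) = 9.189366, φ = arccos(3q/(p·r)) = arccos(0.257353) = 1.310514 rad.
y_k = r·cos(φ/3 − 2πk/3) for k = 0, 1, 2 gives y = 8.326429, -0.796276, -7.530153.
λ_k = y_k − 2.333333 gives λ = 5.9931, -3.1296, -9.8635 (check: the sum is -7.0000 = tr M).

Eigenvalues sorted in increasing order: [-9.8635, -3.1296, 5.9931].


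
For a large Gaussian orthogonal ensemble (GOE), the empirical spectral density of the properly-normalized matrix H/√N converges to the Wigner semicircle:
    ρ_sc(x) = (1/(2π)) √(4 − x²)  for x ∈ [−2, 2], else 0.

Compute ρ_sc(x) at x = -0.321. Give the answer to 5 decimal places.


ρ_sc(x) = (1/(2π)) √(4 − x²). With x = -0.321:
  4 − x² = 4 − (-0.321)² = 4 − 0.103041 = 3.896959.
  √(4 − x²) = 1.974072.
  1/(2π) = 0.159155.
  ρ_sc(-0.321) = 0.159155 · 1.974072 = 0.314183.

Rounded to 5 decimal places: ρ_sc(-0.321) ≈ 0.31418.


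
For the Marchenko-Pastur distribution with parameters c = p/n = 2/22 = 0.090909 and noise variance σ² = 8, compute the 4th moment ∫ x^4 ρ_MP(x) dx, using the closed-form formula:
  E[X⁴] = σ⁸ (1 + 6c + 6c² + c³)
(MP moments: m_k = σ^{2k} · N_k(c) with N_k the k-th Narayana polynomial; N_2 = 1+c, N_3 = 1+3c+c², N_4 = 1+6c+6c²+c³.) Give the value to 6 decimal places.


E[X⁴] = σ⁸ (1 + 6c + 6c² + c³) (fourth MP moment). With σ² = 8 (so σ⁸ = 4096) and c = 2/22 = 0.090909: E[X⁴] = 4096 · (1 + 6·0.090909 + 6·(0.090909)² + (0.090909)³) = 4096 · 1.595793.

So E[X^4] = 6536.366642.


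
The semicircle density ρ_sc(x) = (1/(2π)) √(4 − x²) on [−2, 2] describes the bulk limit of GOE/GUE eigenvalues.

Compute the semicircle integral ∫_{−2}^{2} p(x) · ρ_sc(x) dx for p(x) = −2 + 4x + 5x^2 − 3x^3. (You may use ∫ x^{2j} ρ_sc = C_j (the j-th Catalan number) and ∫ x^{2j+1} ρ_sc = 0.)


Write p(x) = Σ a_i x^i, split into monomials and integrate each against ρ_sc separately.
Using ∫ x^{2j} ρ_sc = C_j = (1/(j+1)) C(2j, j) (Catalan numbers) and ∫ x^{2j+1} ρ_sc = 0 (odd monomials vanish by symmetry):
  i = 0 (even): a_0 · C_{0} = -2 · 1 = -2
  i = 1 (odd): ∫ x^1 ρ_sc = 0 (vanishes)
  i = 2 (even): a_2 · C_{1} = 5 · 1 = 5
  i = 3 (odd): ∫ x^3 ρ_sc = 0 (vanishes)

Summing the contributions: ∫_{−2}^{2} p(x) ρ_sc(x) dx = (-2) + 5 = 3.


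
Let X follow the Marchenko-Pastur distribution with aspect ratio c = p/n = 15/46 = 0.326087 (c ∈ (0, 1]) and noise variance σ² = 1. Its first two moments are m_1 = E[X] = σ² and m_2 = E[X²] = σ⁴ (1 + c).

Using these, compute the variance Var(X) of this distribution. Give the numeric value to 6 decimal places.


m_1 = E[X] = σ² = 1, so m_1² = 1.
m_2 = E[X²] = σ⁴ (1 + c) = 1 · (1 + 0.326087) = 1 · 1.326087 = 1.326087.
(Note m_2 − m_1² simplifies to c · σ⁴ = 0.326087 · 1.)

Var(X) = m_2 − m_1² = 1.326087 − 1 = 0.326087.


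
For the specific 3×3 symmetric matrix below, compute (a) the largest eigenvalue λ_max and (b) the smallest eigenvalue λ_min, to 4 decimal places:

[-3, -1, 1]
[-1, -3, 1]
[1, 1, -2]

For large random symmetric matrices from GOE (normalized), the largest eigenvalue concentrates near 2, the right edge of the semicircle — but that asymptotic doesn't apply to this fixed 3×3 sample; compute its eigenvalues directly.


Since M is real symmetric, all three eigenvalues are real; they are the roots of det(λI − M) = λ³ − (tr M) λ² + s λ − det M, where s is the sum of the principal 2×2 minors.
tr M = -3 + (-3) + (-2) = -8.
s = ((-3)·(-3) − (-1)²) + ((-3)·(-2) − 1²) + ((-3)·(-2) − 1²) = 8 + 5 + 5 = 18.
det M (expand along row 1) = (-3)·5 − (-1)·1 + 1·2 = -12.
Characteristic polynomial: λ³ + 8λ² + 18λ + 12 = 0.
Substitute λ = y + (tr M)/3 = y − 2.666667 to remove the quadratic term: y³ + p·y + q = 0 with p = s − (tr M)²/3 = -3.333333 and q = −2(tr M)³/27 + (tr M)·s/3 − det M = 1.925926.
Three real roots ⇒ use the trigonometric (Viète) form: r = 2√(−p/3) = 2.108185, φ = arccos(3q/(p·r)) = arccos(-0.822192) = 2.536048 rad.
y_k = r·cos(φ/3 − 2πk/3) for k = 0, 1, 2 gives y = 1.398717, 0.666667, -2.065384.
λ_k = y_k − 2.666667 gives λ = -1.2679, -2.0000, -4.7321 (check: the sum is -8.0000 = tr M).

Hence λ_max = -1.2679 and λ_min = -4.7321.


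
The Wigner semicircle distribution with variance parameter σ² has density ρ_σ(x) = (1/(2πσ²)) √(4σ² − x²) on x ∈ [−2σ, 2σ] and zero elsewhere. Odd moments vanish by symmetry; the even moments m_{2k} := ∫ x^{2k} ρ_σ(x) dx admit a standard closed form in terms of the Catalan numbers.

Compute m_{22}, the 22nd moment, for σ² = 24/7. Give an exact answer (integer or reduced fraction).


By the scaled semicircle moment identity, m_{2k} = σ^{2k} · C_k with k = 11.
C_11 = (1/(k+1)) · C(2k, k) = (1/12) · C(22, 11) = (1/12) · 705432 = 58786.
σ^{2k} = (σ²)^k = (24/7)^11 = 1521681143169024/1977326743.

Therefore m_{22} = σ^{22} · C_11 = (1521681143169024/1977326743) · 58786 = 12779078240333463552/282475249.


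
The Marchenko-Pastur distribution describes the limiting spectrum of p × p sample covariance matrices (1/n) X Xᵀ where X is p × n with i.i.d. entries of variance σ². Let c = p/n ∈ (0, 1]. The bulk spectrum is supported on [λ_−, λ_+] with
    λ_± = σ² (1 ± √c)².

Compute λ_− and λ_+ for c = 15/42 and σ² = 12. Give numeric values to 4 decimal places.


c = 15/42 = 0.357143; √c = 0.597614.
λ_− = σ² (1 − √c)² = 12 · (1 − 0.597614)² = 12 · (0.402386)² = 1.942971.
λ_+ = σ² (1 + √c)² = 12 · (1 + 0.597614)² = 12 · (1.597614)² = 30.628458.

Rounded to 4 decimal places: λ_− ≈ 1.9430, λ_+ ≈ 30.6285.


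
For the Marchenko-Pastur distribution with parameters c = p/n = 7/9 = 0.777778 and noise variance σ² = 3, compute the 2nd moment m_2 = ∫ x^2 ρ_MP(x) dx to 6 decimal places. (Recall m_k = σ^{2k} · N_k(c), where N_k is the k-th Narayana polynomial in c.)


E[X²] = σ⁴ (1 + c) (second MP moment). With σ² = 3 (so σ⁴ = 9) and c = 7/9 = 0.777778: E[X²] = 9 · (1 + 0.777778) = 9 · 1.777778.

So E[X^2] = 16.000000.


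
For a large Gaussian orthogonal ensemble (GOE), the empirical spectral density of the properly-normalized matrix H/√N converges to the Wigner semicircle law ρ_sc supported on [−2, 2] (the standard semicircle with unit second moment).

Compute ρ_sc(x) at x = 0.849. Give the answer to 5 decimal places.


ρ_sc(x) = (1/(2π)) √(4 − x²). With x = 0.849:
  4 − x² = 4 − (0.849)² = 4 − 0.720801 = 3.279199.
  √(4 − x²) = 1.810856.
  1/(2π) = 0.159155.
  ρ_sc(0.849) = 0.159155 · 1.810856 = 0.288207.

Rounded to 5 decimal places: ρ_sc(0.849) ≈ 0.28821.


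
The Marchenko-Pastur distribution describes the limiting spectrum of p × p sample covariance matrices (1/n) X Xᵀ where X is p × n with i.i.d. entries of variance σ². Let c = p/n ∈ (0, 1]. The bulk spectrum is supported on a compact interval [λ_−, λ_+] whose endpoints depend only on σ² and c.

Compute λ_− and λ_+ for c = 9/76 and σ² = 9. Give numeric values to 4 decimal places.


c = 9/76 = 0.118421; √c = 0.344124.
λ_− = σ² (1 − √c)² = 9 · (1 − 0.344124)² = 9 · (0.655876)² = 3.871565.
λ_+ = σ² (1 + √c)² = 9 · (1 + 0.344124)² = 9 · (1.344124)² = 16.260014.

Rounded to 4 decimal places: λ_− ≈ 3.8716, λ_+ ≈ 16.2600.


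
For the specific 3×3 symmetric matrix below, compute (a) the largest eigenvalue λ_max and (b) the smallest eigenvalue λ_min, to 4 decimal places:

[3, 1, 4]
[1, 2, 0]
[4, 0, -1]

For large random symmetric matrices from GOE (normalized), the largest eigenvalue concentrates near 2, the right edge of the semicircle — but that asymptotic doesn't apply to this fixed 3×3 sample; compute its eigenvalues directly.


Since M is real symmetric, all three eigenvalues are real; they are the roots of det(λI − M) = λ³ − (tr M) λ² + s λ − det M, where s is the sum of the principal 2×2 minors.
tr M = 3 + 2 + (-1) = 4.
s = (3·2 − 1²) + (3·(-1) − 4²) + (2·(-1) − 0²) = 5 + (-19) + (-2) = -16.
det M (expand along row 1) = 3·(-2) − 1·(-1) + 4·(-8) = -37.
Characteristic polynomial: λ³ − 4λ² − 16λ + 37 = 0.
Substitute λ = y + (tr M)/3 = y + 1.333333 to remove the quadratic term: y³ + p·y + q = 0 with p = s − (tr M)²/3 = -21.333333 and q = −2(tr M)³/27 + (tr M)·s/3 − det M = 10.925926.
Three real roots ⇒ use the trigonometric (Viète) form: r = 2√(−p/3) = 5.333333, φ = arccos(3q/(p·r)) = arccos(-0.288086) = 1.863024 rad.
y_k = r·cos(φ/3 − 2πk/3) for k = 0, 1, 2 gives y = 4.337560, 0.518694, -4.856254.
λ_k = y_k + 1.333333 gives λ = 5.6709, 1.8520, -3.5229 (check: the sum is 4.0000 = tr M).

Hence λ_max = 5.6709 and λ_min = -3.5229.


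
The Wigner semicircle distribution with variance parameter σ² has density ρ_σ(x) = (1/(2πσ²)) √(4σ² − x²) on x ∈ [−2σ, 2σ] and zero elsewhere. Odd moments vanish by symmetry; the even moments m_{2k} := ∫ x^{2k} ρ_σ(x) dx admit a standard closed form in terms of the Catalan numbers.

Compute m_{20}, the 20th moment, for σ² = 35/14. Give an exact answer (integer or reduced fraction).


By the scaled semicircle moment identity, m_{2k} = σ^{2k} · C_k with k = 10.
C_10 = (1/(k+1)) · C(2k, k) = (1/11) · C(20, 10) = (1/11) · 184756 = 16796.
σ^{2k} = (σ²)^k = (35/14)^10 = 9765625/1024.

Therefore m_{20} = σ^{20} · C_10 = (9765625/1024) · 16796 = 41005859375/256.


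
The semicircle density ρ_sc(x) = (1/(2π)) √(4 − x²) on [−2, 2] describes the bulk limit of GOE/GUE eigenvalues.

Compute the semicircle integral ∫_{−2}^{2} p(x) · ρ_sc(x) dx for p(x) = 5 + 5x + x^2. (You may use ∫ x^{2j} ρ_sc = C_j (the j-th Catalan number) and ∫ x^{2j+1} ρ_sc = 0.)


Write p(x) = Σ a_i x^i, split into monomials and integrate each against ρ_sc separately.
Using ∫ x^{2j} ρ_sc = C_j = (1/(j+1)) C(2j, j) (Catalan numbers) and ∫ x^{2j+1} ρ_sc = 0 (odd monomials vanish by symmetry):
  i = 0 (even): a_0 · C_{0} = 5 · 1 = 5
  i = 1 (odd): ∫ x^1 ρ_sc = 0 (vanishes)
  i = 2 (even): a_2 · C_{1} = 1 · 1 = 1

Summing the contributions: ∫_{−2}^{2} p(x) ρ_sc(x) dx = 5 + 1 = 6.


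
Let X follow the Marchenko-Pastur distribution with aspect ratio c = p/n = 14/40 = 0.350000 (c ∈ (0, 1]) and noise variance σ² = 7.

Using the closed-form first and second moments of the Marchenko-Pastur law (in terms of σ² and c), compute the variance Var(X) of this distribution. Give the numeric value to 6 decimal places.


Recall the MP moments m_1 = E[X] = σ² and m_2 = E[X²] = σ⁴ (1 + c).
m_1 = E[X] = σ² = 7, so m_1² = 49.
m_2 = E[X²] = σ⁴ (1 + c) = 49 · (1 + 0.350000) = 49 · 1.350000 = 66.150000.
(Note m_2 − m_1² simplifies to c · σ⁴ = 0.350000 · 49.)

Var(X) = m_2 − m_1² = 66.150000 − 49 = 17.150000.


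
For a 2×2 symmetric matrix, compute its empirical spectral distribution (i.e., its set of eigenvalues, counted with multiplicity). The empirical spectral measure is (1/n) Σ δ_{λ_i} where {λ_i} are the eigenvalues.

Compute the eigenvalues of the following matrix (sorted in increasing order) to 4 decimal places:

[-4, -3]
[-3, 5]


Since M is real symmetric, both eigenvalues are real; they are the roots of det(λI − M) = λ² − (tr M) λ + det M.
tr M = -4 + 5 = 1.
det M = (-4)·5 − (-3)² = -20 − 9 = -29.
Characteristic polynomial: λ² − λ − 29 = 0.
Discriminant Δ = (tr M)² − 4·det M = 1 − (-116) = 117; √Δ = 10.816654.
λ = (tr M ± √Δ)/2 = (1 ± 10.816654)/2, giving (tr M − √Δ)/2 = -4.9083 and (tr M + √Δ)/2 = 5.9083.

Eigenvalues sorted in increasing order: [-4.9083, 5.9083].


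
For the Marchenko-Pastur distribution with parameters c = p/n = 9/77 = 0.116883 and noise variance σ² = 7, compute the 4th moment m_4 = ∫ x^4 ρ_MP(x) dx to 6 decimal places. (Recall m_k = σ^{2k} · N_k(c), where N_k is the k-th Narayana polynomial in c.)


E[X⁴] = σ⁸ (1 + 6c + 6c² + c³) (fourth MP moment). With σ² = 7 (so σ⁸ = 2401) and c = 9/77 = 0.116883: E[X⁴] = 2401 · (1 + 6·0.116883 + 6·(0.116883)² + (0.116883)³) = 2401 · 1.784865.

So E[X^4] = 4285.462059.


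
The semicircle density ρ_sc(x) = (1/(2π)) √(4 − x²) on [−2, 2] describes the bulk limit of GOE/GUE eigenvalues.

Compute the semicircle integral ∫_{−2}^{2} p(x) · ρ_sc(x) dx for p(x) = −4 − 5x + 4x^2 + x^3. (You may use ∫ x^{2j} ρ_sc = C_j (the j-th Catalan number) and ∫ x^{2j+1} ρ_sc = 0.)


Write p(x) = Σ a_i x^i, split into monomials and integrate each against ρ_sc separately.
Using ∫ x^{2j} ρ_sc = C_j = (1/(j+1)) C(2j, j) (Catalan numbers) and ∫ x^{2j+1} ρ_sc = 0 (odd monomials vanish by symmetry):
  i = 0 (even): a_0 · C_{0} = -4 · 1 = -4
  i = 1 (odd): ∫ x^1 ρ_sc = 0 (vanishes)
  i = 2 (even): a_2 · C_{1} = 4 · 1 = 4
  i = 3 (odd): ∫ x^3 ρ_sc = 0 (vanishes)

Summing the contributions: ∫_{−2}^{2} p(x) ρ_sc(x) dx = (-4) + 4 = 0.


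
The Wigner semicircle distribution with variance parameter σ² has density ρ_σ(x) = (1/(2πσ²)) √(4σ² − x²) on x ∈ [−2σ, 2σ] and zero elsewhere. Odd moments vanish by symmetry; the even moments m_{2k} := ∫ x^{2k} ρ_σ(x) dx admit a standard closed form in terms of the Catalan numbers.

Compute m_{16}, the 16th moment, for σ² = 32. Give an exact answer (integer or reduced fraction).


By the scaled semicircle moment identity, m_{2k} = σ^{2k} · C_k with k = 8.
C_8 = (1/(k+1)) · C(2k, k) = (1/9) · C(16, 8) = (1/9) · 12870 = 1430.
σ^{2k} = (σ²)^k = (32)^8 = 1099511627776.

Therefore m_{16} = σ^{16} · C_8 = 1099511627776 · 1430 = 1572301627719680.


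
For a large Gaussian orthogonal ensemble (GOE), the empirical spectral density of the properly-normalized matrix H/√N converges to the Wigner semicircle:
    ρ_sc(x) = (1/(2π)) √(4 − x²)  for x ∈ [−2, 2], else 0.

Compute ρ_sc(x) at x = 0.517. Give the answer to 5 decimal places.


ρ_sc(x) = (1/(2π)) √(4 − x²). With x = 0.517:
  4 − x² = 4 − (0.517)² = 4 − 0.267289 = 3.732711.
  √(4 − x²) = 1.932023.
  1/(2π) = 0.159155.
  ρ_sc(0.517) = 0.159155 · 1.932023 = 0.307491.

Rounded to 5 decimal places: ρ_sc(0.517) ≈ 0.30749.


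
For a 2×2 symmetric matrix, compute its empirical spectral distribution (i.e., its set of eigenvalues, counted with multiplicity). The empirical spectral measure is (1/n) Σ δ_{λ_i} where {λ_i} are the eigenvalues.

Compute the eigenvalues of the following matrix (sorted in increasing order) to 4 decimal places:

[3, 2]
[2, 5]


Since M is real symmetric, both eigenvalues are real; they are the roots of det(λI − M) = λ² − (tr M) λ + det M.
tr M = 3 + 5 = 8.
det M = 3·5 − 2² = 15 − 4 = 11.
Characteristic polynomial: λ² − 8λ + 11 = 0.
Discriminant Δ = (tr M)² − 4·det M = 64 − 44 = 20; √Δ = 4.472136.
λ = (tr M ± √Δ)/2 = (8 ± 4.472136)/2, giving (tr M − √Δ)/2 = 1.7639 and (tr M + √Δ)/2 = 6.2361.

Eigenvalues sorted in increasing order: [1.7639, 6.2361].


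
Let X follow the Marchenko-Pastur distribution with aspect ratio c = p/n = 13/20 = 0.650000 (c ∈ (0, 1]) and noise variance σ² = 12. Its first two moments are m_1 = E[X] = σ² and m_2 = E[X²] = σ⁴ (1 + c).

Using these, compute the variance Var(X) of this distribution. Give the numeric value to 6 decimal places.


m_1 = E[X] = σ² = 12, so m_1² = 144.
m_2 = E[X²] = σ⁴ (1 + c) = 144 · (1 + 0.650000) = 144 · 1.650000 = 237.600000.
(Note m_2 − m_1² simplifies to c · σ⁴ = 0.650000 · 144.)

Var(X) = m_2 − m_1² = 237.600000 − 144 = 93.600000.


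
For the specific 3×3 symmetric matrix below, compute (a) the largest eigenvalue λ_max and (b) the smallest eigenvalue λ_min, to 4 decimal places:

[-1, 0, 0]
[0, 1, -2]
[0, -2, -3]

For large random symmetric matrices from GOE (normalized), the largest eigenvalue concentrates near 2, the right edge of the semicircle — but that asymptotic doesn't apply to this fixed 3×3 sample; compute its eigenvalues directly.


Since M is real symmetric, all three eigenvalues are real; they are the roots of det(λI − M) = λ³ − (tr M) λ² + s λ − det M, where s is the sum of the principal 2×2 minors.
tr M = -1 + 1 + (-3) = -3.
s = ((-1)·1 − 0²) + ((-1)·(-3) − 0²) + (1·(-3) − (-2)²) = -1 + 3 + (-7) = -5.
det M (expand along row 1) = (-1)·(-7) − 0·0 + 0·0 = 7.
Characteristic polynomial: λ³ + 3λ² − 5λ − 7 = 0.
Substitute λ = y + (tr M)/3 = y − 1.000000 to remove the quadratic term: y³ + p·y + q = 0 with p = s − (tr M)²/3 = -8.000000 and q = −2(tr M)³/27 + (tr M)·s/3 − det M = 0.000000.
Three real roots ⇒ use the trigonometric (Viète) form: r = 2√(−p/3) = 3.265986, φ = arccos(3q/(p·r)) = arccos(0.000000) = 1.570796 rad.
y_k = r·cos(φ/3 − 2πk/3) for k = 0, 1, 2 gives y = 2.828427, 0.000000, -2.828427.
λ_k = y_k − 1.000000 gives λ = 1.8284, -1.0000, -3.8284 (check: the sum is -3.0000 = tr M).

Hence λ_max = 1.8284 and λ_min = -3.8284.


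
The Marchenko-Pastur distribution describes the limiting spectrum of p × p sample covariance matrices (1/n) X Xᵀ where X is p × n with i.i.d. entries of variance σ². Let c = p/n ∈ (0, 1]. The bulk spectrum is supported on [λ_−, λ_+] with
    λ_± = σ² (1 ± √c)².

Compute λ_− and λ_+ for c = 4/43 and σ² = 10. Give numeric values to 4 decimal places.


c = 4/43 = 0.093023; √c = 0.304997.
λ_− = σ² (1 − √c)² = 10 · (1 − 0.304997)² = 10 · (0.695003)² = 4.830290.
λ_+ = σ² (1 + √c)² = 10 · (1 + 0.304997)² = 10 · (1.304997)² = 17.030175.

Rounded to 4 decimal places: λ_− ≈ 4.8303, λ_+ ≈ 17.0302.


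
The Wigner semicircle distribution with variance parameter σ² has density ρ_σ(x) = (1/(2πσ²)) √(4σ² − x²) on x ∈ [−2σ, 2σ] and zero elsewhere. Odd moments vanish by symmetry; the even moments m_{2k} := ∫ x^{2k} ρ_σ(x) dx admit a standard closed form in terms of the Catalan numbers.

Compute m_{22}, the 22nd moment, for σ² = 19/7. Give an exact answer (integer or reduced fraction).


By the scaled semicircle moment identity, m_{2k} = σ^{2k} · C_k with k = 11.
C_11 = (1/(k+1)) · C(2k, k) = (1/12) · C(22, 11) = (1/12) · 705432 = 58786.
σ^{2k} = (σ²)^k = (19/7)^11 = 116490258898219/1977326743.

Therefore m_{22} = σ^{22} · C_11 = (116490258898219/1977326743) · 58786 = 978285194227243162/282475249.


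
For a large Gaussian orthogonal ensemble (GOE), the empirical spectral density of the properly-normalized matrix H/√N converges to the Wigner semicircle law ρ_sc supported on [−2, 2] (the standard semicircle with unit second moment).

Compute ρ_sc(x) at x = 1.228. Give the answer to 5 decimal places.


ρ_sc(x) = (1/(2π)) √(4 − x²). With x = 1.228:
  4 − x² = 4 − (1.228)² = 4 − 1.507984 = 2.492016.
  √(4 − x²) = 1.578612.
  1/(2π) = 0.159155.
  ρ_sc(1.228) = 0.159155 · 1.578612 = 0.251244.

Rounded to 5 decimal places: ρ_sc(1.228) ≈ 0.25124.


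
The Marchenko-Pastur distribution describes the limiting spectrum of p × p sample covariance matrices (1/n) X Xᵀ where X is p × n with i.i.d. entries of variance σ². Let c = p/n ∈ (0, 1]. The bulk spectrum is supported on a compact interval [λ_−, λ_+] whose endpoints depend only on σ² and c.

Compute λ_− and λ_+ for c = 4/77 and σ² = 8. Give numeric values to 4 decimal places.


c = 4/77 = 0.051948; √c = 0.227921.
λ_− = σ² (1 − √c)² = 8 · (1 − 0.227921)² = 8 · (0.772079)² = 4.768846.
λ_+ = σ² (1 + √c)² = 8 · (1 + 0.227921)² = 8 · (1.227921)² = 12.062323.

Rounded to 4 decimal places: λ_− ≈ 4.7688, λ_+ ≈ 12.0623.


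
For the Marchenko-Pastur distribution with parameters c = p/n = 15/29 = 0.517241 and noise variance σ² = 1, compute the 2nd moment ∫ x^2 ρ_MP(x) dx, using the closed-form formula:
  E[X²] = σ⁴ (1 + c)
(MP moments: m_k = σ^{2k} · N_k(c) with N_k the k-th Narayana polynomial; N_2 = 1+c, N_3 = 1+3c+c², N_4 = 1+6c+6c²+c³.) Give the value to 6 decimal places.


E[X²] = σ⁴ (1 + c) (second MP moment). With σ² = 1 (so σ⁴ = 1) and c = 15/29 = 0.517241: E[X²] = 1 · (1 + 0.517241) = 1 · 1.517241.

So E[X^2] = 1.517241.


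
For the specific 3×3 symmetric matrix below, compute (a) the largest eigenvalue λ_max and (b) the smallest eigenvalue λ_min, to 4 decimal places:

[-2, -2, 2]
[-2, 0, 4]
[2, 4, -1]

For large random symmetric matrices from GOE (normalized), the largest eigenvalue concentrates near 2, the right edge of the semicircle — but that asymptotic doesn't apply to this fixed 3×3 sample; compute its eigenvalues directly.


Since M is real symmetric, all three eigenvalues are real; they are the roots of det(λI − M) = λ³ − (tr M) λ² + s λ − det M, where s is the sum of the principal 2×2 minors.
tr M = -2 + 0 + (-1) = -3.
s = ((-2)·0 − (-2)²) + ((-2)·(-1) − 2²) + (0·(-1) − 4²) = -4 + (-2) + (-16) = -22.
det M (expand along row 1) = (-2)·(-16) − (-2)·(-6) + 2·(-8) = 4.
Characteristic polynomial: λ³ + 3λ² − 22λ − 4 = 0.
Substitute λ = y + (tr M)/3 = y − 1.000000 to remove the quadratic term: y³ + p·y + q = 0 with p = s − (tr M)²/3 = -25.000000 and q = −2(tr M)³/27 + (tr M)·s/3 − det M = 20.000000.
Three real roots ⇒ use the trigonometric (Viète) form: r = 2√(−p/3) = 5.773503, φ = arccos(3q/(p·r)) = arccos(-0.415692) = 1.999500 rad.
y_k = r·cos(φ/3 − 2πk/3) for k = 0, 1, 2 gives y = 4.537917, 0.822236, -5.360153.
λ_k = y_k − 1.000000 gives λ = 3.5379, -0.1778, -6.3602 (check: the sum is -3.0000 = tr M).

Hence λ_max = 3.5379 and λ_min = -6.3602.


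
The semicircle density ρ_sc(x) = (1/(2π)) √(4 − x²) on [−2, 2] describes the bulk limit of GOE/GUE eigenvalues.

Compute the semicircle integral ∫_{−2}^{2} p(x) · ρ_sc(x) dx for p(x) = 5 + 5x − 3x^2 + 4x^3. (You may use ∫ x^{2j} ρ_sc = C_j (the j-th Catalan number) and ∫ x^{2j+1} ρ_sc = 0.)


Write p(x) = Σ a_i x^i, split into monomials and integrate each against ρ_sc separately.
Using ∫ x^{2j} ρ_sc = C_j = (1/(j+1)) C(2j, j) (Catalan numbers) and ∫ x^{2j+1} ρ_sc = 0 (odd monomials vanish by symmetry):
  i = 0 (even): a_0 · C_{0} = 5 · 1 = 5
  i = 1 (odd): ∫ x^1 ρ_sc = 0 (vanishes)
  i = 2 (even): a_2 · C_{1} = -3 · 1 = -3
  i = 3 (odd): ∫ x^3 ρ_sc = 0 (vanishes)

Summing the contributions: ∫_{−2}^{2} p(x) ρ_sc(x) dx = 5 + (-3) = 2.


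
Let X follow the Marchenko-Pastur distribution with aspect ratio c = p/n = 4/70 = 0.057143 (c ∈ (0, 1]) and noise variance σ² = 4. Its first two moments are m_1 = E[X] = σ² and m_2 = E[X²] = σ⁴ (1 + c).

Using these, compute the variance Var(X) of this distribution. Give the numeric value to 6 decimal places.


m_1 = E[X] = σ² = 4, so m_1² = 16.
m_2 = E[X²] = σ⁴ (1 + c) = 16 · (1 + 0.057143) = 16 · 1.057143 = 16.914286.
(Note m_2 − m_1² simplifies to c · σ⁴ = 0.057143 · 16.)

Var(X) = m_2 − m_1² = 16.914286 − 16 = 0.914286.


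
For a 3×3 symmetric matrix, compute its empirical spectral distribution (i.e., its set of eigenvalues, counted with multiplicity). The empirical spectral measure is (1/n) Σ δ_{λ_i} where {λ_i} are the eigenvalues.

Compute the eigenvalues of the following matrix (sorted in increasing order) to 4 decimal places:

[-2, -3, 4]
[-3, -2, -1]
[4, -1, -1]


Since M is real symmetric, all three eigenvalues are real; they are the roots of det(λI − M) = λ³ − (tr M) λ² + s λ − det M, where s is the sum of the principal 2×2 minors.
tr M = -2 + (-2) + (-1) = -5.
s = ((-2)·(-2) − (-3)²) + ((-2)·(-1) − 4²) + ((-2)·(-1) − (-1)²) = -5 + (-14) + 1 = -18.
det M (expand along row 1) = (-2)·1 − (-3)·7 + 4·11 = 63.
Characteristic polynomial: λ³ + 5λ² − 18λ − 63 = 0.
Substitute λ = y + (tr M)/3 = y − 1.666667 to remove the quadratic term: y³ + p·y + q = 0 with p = s − (tr M)²/3 = -26.333333 and q = −2(tr M)³/27 + (tr M)·s/3 − det M = -23.740741.
Three real roots ⇒ use the trigonometric (Viète) form: r = 2√(−p/3) = 5.925463, φ = arccos(3q/(p·r)) = arccos(0.456444) = 1.096802 rad.
y_k = r·cos(φ/3 − 2πk/3) for k = 0, 1, 2 gives y = 5.533844, -0.932322, -4.601523.
λ_k = y_k − 1.666667 gives λ = 3.8672, -2.5990, -6.2682 (check: the sum is -5.0000 = tr M).

Eigenvalues sorted in increasing order: [-6.2682, -2.5990, 3.8672].


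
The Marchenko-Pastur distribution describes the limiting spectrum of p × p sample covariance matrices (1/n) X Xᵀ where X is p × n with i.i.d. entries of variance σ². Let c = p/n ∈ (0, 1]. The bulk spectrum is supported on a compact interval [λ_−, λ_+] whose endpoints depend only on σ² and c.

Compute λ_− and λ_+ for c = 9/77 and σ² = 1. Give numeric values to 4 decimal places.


c = 9/77 = 0.116883; √c = 0.341882.
λ_− = σ² (1 − √c)² = 1 · (1 − 0.341882)² = 1 · (0.658118)² = 0.433120.
λ_+ = σ² (1 + √c)² = 1 · (1 + 0.341882)² = 1 · (1.341882)² = 1.800647.

Rounded to 4 decimal places: λ_− ≈ 0.4331, λ_+ ≈ 1.8006.


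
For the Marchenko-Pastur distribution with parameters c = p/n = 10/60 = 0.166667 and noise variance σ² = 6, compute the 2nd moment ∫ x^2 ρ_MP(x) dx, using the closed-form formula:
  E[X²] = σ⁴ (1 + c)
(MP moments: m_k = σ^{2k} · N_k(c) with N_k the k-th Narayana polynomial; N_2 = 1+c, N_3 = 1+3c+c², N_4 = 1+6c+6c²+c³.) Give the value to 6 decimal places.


E[X²] = σ⁴ (1 + c) (second MP moment). With σ² = 6 (so σ⁴ = 36) and c = 10/60 = 0.166667: E[X²] = 36 · (1 + 0.166667) = 36 · 1.166667.

So E[X^2] = 42.000000.


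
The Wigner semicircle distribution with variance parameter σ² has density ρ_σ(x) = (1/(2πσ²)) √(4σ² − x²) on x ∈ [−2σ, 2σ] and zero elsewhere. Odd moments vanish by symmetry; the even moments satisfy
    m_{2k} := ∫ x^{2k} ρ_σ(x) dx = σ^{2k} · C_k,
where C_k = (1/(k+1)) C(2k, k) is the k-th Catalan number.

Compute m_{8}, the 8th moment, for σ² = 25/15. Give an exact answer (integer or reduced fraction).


By the scaled semicircle moment identity, m_{2k} = σ^{2k} · C_k with k = 4.
C_4 = (1/(k+1)) · C(2k, k) = (1/5) · C(8, 4) = (1/5) · 70 = 14.
σ^{2k} = (σ²)^k = (25/15)^4 = 625/81.

Therefore m_{8} = σ^{8} · C_4 = (625/81) · 14 = 8750/81.


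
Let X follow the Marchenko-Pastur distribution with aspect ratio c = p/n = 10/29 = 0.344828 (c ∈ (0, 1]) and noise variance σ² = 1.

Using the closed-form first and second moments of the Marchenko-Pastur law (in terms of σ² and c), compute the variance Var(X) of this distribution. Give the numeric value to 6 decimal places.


Recall the MP moments m_1 = E[X] = σ² and m_2 = E[X²] = σ⁴ (1 + c).
m_1 = E[X] = σ² = 1, so m_1² = 1.
m_2 = E[X²] = σ⁴ (1 + c) = 1 · (1 + 0.344828) = 1 · 1.344828 = 1.344828.
(Note m_2 − m_1² simplifies to c · σ⁴ = 0.344828 · 1.)

Var(X) = m_2 − m_1² = 1.344828 − 1 = 0.344828.


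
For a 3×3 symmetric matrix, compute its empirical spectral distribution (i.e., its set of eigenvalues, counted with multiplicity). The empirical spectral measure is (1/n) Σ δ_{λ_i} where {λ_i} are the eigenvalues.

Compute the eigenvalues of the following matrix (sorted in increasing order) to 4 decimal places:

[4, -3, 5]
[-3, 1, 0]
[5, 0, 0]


Since M is real symmetric, all three eigenvalues are real; they are the roots of det(λI − M) = λ³ − (tr M) λ² + s λ − det M, where s is the sum of the principal 2×2 minors.
tr M = 4 + 1 + 0 = 5.
s = (4·1 − (-3)²) + (4·0 − 5²) + (1·0 − 0²) = -5 + (-25) + 0 = -30.
det M (expand along row 1) = 4·0 − (-3)·0 + 5·(-5) = -25.
Characteristic polynomial: λ³ − 5λ² − 30λ + 25 = 0.
Substitute λ = y + (tr M)/3 = y + 1.666667 to remove the quadratic term: y³ + p·y + q = 0 with p = s − (tr M)²/3 = -38.333333 and q = −2(tr M)³/27 + (tr M)·s/3 − det M = -34.259259.
Three real roots ⇒ use the trigonometric (Viète) form: r = 2√(−p/3) = 7.149204, φ = arccos(3q/(p·r)) = arccos(0.375029) = 1.186368 rad.
y_k = r·cos(φ/3 − 2πk/3) for k = 0, 1, 2 gives y = 6.597435, -0.913613, -5.683822.
λ_k = y_k + 1.666667 gives λ = 8.2641, 0.7531, -4.0172 (check: the sum is 5.0000 = tr M).

Eigenvalues sorted in increasing order: [-4.0172, 0.7531, 8.2641].


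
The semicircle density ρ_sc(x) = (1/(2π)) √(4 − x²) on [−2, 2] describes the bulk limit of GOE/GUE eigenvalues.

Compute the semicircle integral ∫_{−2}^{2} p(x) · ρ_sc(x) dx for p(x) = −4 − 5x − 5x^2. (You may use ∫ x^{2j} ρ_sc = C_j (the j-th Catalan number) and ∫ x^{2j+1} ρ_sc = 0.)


Write p(x) = Σ a_i x^i, split into monomials and integrate each against ρ_sc separately.
Using ∫ x^{2j} ρ_sc = C_j = (1/(j+1)) C(2j, j) (Catalan numbers) and ∫ x^{2j+1} ρ_sc = 0 (odd monomials vanish by symmetry):
  i = 0 (even): a_0 · C_{0} = -4 · 1 = -4
  i = 1 (odd): ∫ x^1 ρ_sc = 0 (vanishes)
  i = 2 (even): a_2 · C_{1} = -5 · 1 = -5

Summing the contributions: ∫_{−2}^{2} p(x) ρ_sc(x) dx = (-4) + (-5) = -9.


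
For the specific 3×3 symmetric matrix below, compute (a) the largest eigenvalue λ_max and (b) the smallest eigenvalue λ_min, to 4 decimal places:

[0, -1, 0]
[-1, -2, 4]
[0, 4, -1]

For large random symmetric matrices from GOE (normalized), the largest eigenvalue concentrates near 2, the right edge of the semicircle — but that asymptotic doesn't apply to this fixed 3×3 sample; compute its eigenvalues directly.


Since M is real symmetric, all three eigenvalues are real; they are the roots of det(λI − M) = λ³ − (tr M) λ² + s λ − det M, where s is the sum of the principal 2×2 minors.
tr M = 0 + (-2) + (-1) = -3.
s = (0·(-2) − (-1)²) + (0·(-1) − 0²) + ((-2)·(-1) − 4²) = -1 + 0 + (-14) = -15.
det M (expand along row 1) = 0·(-14) − (-1)·1 + 0·(-4) = 1.
Characteristic polynomial: λ³ + 3λ² − 15λ − 1 = 0.
Substitute λ = y + (tr M)/3 = y − 1.000000 to remove the quadratic term: y³ + p·y + q = 0 with p = s − (tr M)²/3 = -18.000000 and q = −2(tr M)³/27 + (tr M)·s/3 − det M = 16.000000.
Three real roots ⇒ use the trigonometric (Viète) form: r = 2√(−p/3) = 4.898979, φ = arccos(3q/(p·r)) = arccos(-0.544331) = 2.146388 rad.
y_k = r·cos(φ/3 − 2πk/3) for k = 0, 1, 2 gives y = 3.697700, 0.934181, -4.631881.
λ_k = y_k − 1.000000 gives λ = 2.6977, -0.0658, -5.6319 (check: the sum is -3.0000 = tr M).

Hence λ_max = 2.6977 and λ_min = -5.6319.
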